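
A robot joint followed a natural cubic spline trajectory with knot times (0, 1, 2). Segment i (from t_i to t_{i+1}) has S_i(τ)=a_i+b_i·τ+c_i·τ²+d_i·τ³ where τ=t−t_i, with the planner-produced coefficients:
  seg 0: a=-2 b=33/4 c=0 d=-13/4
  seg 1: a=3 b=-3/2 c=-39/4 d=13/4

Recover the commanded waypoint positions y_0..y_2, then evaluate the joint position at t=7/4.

y_0 = S_0(0) = a_0 = -2
y_1 = S_1(0) = a_1 = 3
y_2 = S_1(1) = -5
t_q=7/4 is in segment 1 (τ=3/4); S_1(τ)=-573/256

y_0=-2 y_1=3 y_2=-5
S(7/4) = -573/256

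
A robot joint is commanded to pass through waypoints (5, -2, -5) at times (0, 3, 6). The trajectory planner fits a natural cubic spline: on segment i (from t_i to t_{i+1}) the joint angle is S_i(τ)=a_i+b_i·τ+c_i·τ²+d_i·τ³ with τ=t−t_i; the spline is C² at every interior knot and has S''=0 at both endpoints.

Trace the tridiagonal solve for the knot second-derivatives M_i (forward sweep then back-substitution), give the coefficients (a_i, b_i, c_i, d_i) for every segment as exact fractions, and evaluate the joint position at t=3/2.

Δ: Δ0=-7/3, Δ1=-1
row 1: diag=12, rhs=8; c'=1/4, d'=2/3
back: M1=2/3
M: M0=0, M1=2/3, M2=0
seg 0: a=5, c=M0/2=0, d=(M1−M0)/(6·3)=1/27, b=Δ0−h0·(2M0+M1)/6=-8/3
seg 1: a=-2, c=M1/2=1/3, d=(M2−M1)/(6·3)=-1/27, b=Δ1−h1·(2M1+M2)/6=-5/3
t_q=3/2 → seg 0, τ=3/2; S=5+-8/3·τ+0·τ²+1/27·τ³=9/8

  seg 0: a=5 b=-8/3 c=0 d=1/27
  seg 1: a=-2 b=-5/3 c=1/3 d=-1/27
S(3/2) = 9/8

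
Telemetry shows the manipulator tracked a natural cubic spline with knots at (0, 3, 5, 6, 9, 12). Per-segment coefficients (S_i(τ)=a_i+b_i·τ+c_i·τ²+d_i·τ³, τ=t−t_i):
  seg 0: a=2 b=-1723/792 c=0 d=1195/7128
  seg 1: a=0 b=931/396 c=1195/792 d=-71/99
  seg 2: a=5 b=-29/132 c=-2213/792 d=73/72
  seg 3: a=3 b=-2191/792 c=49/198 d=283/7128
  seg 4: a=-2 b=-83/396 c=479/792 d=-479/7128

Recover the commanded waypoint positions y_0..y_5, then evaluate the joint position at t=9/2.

y_0=2 y_1=0 y_2=5 y_3=3 y_4=-2 y_5=1
S(9/2) = 4753/1056

y_0 = S_0(0) = a_0 = 2
y_1 = S_1(0) = a_1 = 0
y_2 = S_2(0) = a_2 = 5
y_3 = S_3(0) = a_3 = 3
y_4 = S_4(0) = a_4 = -2
y_5 = S_4(3) = 1
t_q=9/2 is in segment 1 (τ=3/2); S_1(τ)=4753/1056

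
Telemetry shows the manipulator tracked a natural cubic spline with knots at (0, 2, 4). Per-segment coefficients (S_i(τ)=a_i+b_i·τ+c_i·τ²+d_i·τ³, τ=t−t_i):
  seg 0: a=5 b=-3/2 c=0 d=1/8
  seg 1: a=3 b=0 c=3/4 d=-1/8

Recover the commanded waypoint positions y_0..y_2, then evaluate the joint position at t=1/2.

y_0=5 y_1=3 y_2=5
S(1/2) = 273/64

y_0 = S_0(0) = a_0 = 5
y_1 = S_1(0) = a_1 = 3
y_2 = S_1(2) = 5
t_q=1/2 is in segment 0 (τ=1/2); S_0(τ)=273/64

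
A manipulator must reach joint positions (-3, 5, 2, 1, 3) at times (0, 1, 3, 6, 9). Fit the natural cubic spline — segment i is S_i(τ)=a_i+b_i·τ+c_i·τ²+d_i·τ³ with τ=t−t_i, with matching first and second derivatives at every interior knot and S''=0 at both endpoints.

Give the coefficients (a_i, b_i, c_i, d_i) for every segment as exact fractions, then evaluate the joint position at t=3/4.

  seg 0: a=-3 b=12041/1236 c=0 d=-2153/1236
  seg 1: a=5 b=2791/618 c=-2153/412 d=2741/2472
  seg 2: a=2 b=-952/309 c=147/103 d=-158/927
  seg 3: a=1 b=272/309 c=-11/103 d=11/927
S(3/4) = 94175/26368

Δ: Δ0=8, Δ1=-3/2, Δ2=-1/3, Δ3=2/3
row 1: diag=6, rhs=-57; c'=1/3, d'=-19/2
row 2: denom=10−2·1/3=28/3; d'=(7−2·-19/2)/(28/3)=39/14
row 3: denom=12−3·9/28=309/28; d'=(6−3·39/14)/(309/28)=-22/103
back: M3=-22/103
back: M2=39/14−9/28·-22/103=294/103
back: M1=-19/2−1/3·294/103=-2153/206
M: M0=0, M1=-2153/206, M2=294/103, M3=-22/103, M4=0
seg 0: a=-3, c=M0/2=0, d=(M1−M0)/(6·1)=-2153/1236, b=Δ0−h0·(2M0+M1)/6=12041/1236
seg 1: a=5, c=M1/2=-2153/412, d=(M2−M1)/(6·2)=2741/2472, b=Δ1−h1·(2M1+M2)/6=2791/618
seg 2: a=2, c=M2/2=147/103, d=(M3−M2)/(6·3)=-158/927, b=Δ2−h2·(2M2+M3)/6=-952/309
seg 3: a=1, c=M3/2=-11/103, d=(M4−M3)/(6·3)=11/927, b=Δ3−h3·(2M3+M4)/6=272/309
t_q=3/4 → seg 0, τ=3/4; S=-3+12041/1236·τ+0·τ²+-2153/1236·τ³=94175/26368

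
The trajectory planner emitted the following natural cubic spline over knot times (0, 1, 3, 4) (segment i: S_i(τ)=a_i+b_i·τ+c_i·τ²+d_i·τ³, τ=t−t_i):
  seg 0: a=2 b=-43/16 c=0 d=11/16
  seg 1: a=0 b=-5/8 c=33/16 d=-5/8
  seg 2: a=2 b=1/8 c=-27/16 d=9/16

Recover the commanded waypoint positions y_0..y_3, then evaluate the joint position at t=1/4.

y_0=2 y_1=0 y_2=2 y_3=1
S(1/4) = 1371/1024

y_0 = S_0(0) = a_0 = 2
y_1 = S_1(0) = a_1 = 0
y_2 = S_2(0) = a_2 = 2
y_3 = S_2(1) = 1
t_q=1/4 is in segment 0 (τ=1/4); S_0(τ)=1371/1024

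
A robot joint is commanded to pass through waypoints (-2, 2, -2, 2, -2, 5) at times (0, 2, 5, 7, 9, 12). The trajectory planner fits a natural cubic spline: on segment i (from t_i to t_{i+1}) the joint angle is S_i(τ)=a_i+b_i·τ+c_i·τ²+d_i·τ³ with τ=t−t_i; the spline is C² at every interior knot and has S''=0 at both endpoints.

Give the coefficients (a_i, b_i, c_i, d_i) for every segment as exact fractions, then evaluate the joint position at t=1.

Δ: Δ0=2, Δ1=-4/3, Δ2=2, Δ3=-2, Δ4=7/3
row 1: diag=10, rhs=-20; c'=3/10, d'=-2
row 2: denom=10−3·3/10=91/10; d'=(20−3·-2)/(91/10)=20/7
row 3: denom=8−2·20/91=688/91; d'=(-24−2·20/7)/(688/91)=-169/43
row 4: denom=10−2·91/344=1629/172; d'=(26−2·-169/43)/(1629/172)=5824/1629
back: M4=5824/1629
back: M3=-169/43−91/344·5824/1629=-7943/1629
back: M2=20/7−20/91·-7943/1629=6400/1629
back: M1=-2−3/10·6400/1629=-1726/543
M: M0=0, M1=-1726/543, M2=6400/1629, M3=-7943/1629, M4=5824/1629, M5=0
seg 0: a=-2, c=M0/2=0, d=(M1−M0)/(6·2)=-863/3258, b=Δ0−h0·(2M0+M1)/6=4984/1629
seg 1: a=2, c=M1/2=-863/543, d=(M2−M1)/(6·3)=5789/14661, b=Δ1−h1·(2M1+M2)/6=-194/1629
seg 2: a=-2, c=M2/2=3200/1629, d=(M3−M2)/(6·2)=-4781/6516, b=Δ2−h2·(2M2+M3)/6=1639/1629
seg 3: a=2, c=M3/2=-7943/3258, d=(M4−M3)/(6·2)=4589/6516, b=Δ3−h3·(2M3+M4)/6=32/543
seg 4: a=-2, c=M4/2=2912/1629, d=(M5−M4)/(6·3)=-2912/14661, b=Δ4−h4·(2M4+M5)/6=-2023/1629
t_q=1 → seg 0, τ=1; S=-2+4984/1629·τ+0·τ²+-863/3258·τ³=863/1086

  seg 0: a=-2 b=4984/1629 c=0 d=-863/3258
  seg 1: a=2 b=-194/1629 c=-863/543 d=5789/14661
  seg 2: a=-2 b=1639/1629 c=3200/1629 d=-4781/6516
  seg 3: a=2 b=32/543 c=-7943/3258 d=4589/6516
  seg 4: a=-2 b=-2023/1629 c=2912/1629 d=-2912/14661
S(1) = 863/1086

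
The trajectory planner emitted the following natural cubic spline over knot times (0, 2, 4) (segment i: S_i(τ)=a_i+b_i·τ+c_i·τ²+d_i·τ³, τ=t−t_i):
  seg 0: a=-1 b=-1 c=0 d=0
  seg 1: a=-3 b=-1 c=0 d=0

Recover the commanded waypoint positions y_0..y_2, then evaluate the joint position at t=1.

y_0 = S_0(0) = a_0 = -1
y_1 = S_1(0) = a_1 = -3
y_2 = S_1(2) = -5
t_q=1 is in segment 0 (τ=1); S_0(τ)=-2

y_0=-1 y_1=-3 y_2=-5
S(1) = -2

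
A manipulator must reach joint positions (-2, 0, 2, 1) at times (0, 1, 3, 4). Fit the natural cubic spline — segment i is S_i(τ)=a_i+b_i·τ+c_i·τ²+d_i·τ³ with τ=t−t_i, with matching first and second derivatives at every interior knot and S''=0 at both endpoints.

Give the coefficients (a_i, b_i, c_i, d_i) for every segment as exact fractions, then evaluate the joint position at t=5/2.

  seg 0: a=-2 b=33/16 c=0 d=-1/16
  seg 1: a=0 b=15/8 c=-3/16 d=-1/8
  seg 2: a=2 b=-3/8 c=-15/16 d=5/16
S(5/2) = 63/32

Δ: Δ0=2, Δ1=1, Δ2=-1
row 1: diag=6, rhs=-6; c'=1/3, d'=-1
row 2: denom=6−2·1/3=16/3; d'=(-12−2·-1)/(16/3)=-15/8
back: M2=-15/8
back: M1=-1−1/3·-15/8=-3/8
M: M0=0, M1=-3/8, M2=-15/8, M3=0
seg 0: a=-2, c=M0/2=0, d=(M1−M0)/(6·1)=-1/16, b=Δ0−h0·(2M0+M1)/6=33/16
seg 1: a=0, c=M1/2=-3/16, d=(M2−M1)/(6·2)=-1/8, b=Δ1−h1·(2M1+M2)/6=15/8
seg 2: a=2, c=M2/2=-15/16, d=(M3−M2)/(6·1)=5/16, b=Δ2−h2·(2M2+M3)/6=-3/8
t_q=5/2 → seg 1, τ=3/2; S=0+15/8·τ+-3/16·τ²+-1/8·τ³=63/32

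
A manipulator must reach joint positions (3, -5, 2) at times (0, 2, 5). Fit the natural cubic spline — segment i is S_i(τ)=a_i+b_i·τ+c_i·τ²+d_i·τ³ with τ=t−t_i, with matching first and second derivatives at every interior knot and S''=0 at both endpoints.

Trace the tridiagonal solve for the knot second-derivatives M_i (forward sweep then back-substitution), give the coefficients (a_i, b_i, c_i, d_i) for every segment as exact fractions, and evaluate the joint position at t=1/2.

  seg 0: a=3 b=-79/15 c=0 d=19/60
  seg 1: a=-5 b=-22/15 c=19/10 d=-19/90
S(1/2) = 13/32

Δ: Δ0=-4, Δ1=7/3
row 1: diag=10, rhs=38; c'=3/10, d'=19/5
back: M1=19/5
M: M0=0, M1=19/5, M2=0
seg 0: a=3, c=M0/2=0, d=(M1−M0)/(6·2)=19/60, b=Δ0−h0·(2M0+M1)/6=-79/15
seg 1: a=-5, c=M1/2=19/10, d=(M2−M1)/(6·3)=-19/90, b=Δ1−h1·(2M1+M2)/6=-22/15
t_q=1/2 → seg 0, τ=1/2; S=3+-79/15·τ+0·τ²+19/60·τ³=13/32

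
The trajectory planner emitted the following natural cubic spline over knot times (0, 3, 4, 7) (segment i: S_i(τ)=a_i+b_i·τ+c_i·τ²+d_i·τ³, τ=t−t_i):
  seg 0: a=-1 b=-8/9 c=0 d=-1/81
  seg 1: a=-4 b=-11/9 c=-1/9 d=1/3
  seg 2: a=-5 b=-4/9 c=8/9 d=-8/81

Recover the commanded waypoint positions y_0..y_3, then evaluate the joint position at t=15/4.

y_0=-1 y_1=-4 y_2=-5 y_3=-1
S(15/4) = -929/192

y_0 = S_0(0) = a_0 = -1
y_1 = S_1(0) = a_1 = -4
y_2 = S_2(0) = a_2 = -5
y_3 = S_2(3) = -1
t_q=15/4 is in segment 1 (τ=3/4); S_1(τ)=-929/192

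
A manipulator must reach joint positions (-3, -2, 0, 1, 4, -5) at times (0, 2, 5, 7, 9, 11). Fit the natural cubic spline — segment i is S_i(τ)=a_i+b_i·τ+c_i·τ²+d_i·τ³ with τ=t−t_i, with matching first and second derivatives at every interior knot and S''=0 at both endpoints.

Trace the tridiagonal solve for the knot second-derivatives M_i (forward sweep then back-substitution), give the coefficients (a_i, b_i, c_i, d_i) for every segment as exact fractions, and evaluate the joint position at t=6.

Δ: Δ0=1/2, Δ1=2/3, Δ2=1/2, Δ3=3/2, Δ4=-9/2
row 1: diag=10, rhs=1; c'=3/10, d'=1/10
row 2: denom=10−3·3/10=91/10; d'=(-1−3·1/10)/(91/10)=-1/7
row 3: denom=8−2·20/91=688/91; d'=(6−2·-1/7)/(688/91)=143/172
row 4: denom=8−2·91/344=1285/172; d'=(-36−2·143/172)/(1285/172)=-6478/1285
back: M4=-6478/1285
back: M3=143/172−91/344·-6478/1285=2782/1285
back: M2=-1/7−20/91·2782/1285=-159/257
back: M1=1/10−3/10·-159/257=367/1285
M: M0=0, M1=367/1285, M2=-159/257, M3=2782/1285, M4=-6478/1285, M5=0
seg 0: a=-3, c=M0/2=0, d=(M1−M0)/(6·2)=367/15420, b=Δ0−h0·(2M0+M1)/6=3121/7710
seg 1: a=-2, c=M1/2=367/2570, d=(M2−M1)/(6·3)=-581/11565, b=Δ1−h1·(2M1+M2)/6=5323/7710
seg 2: a=0, c=M2/2=-159/514, d=(M3−M2)/(6·2)=3577/15420, b=Δ2−h2·(2M2+M3)/6=1471/7710
seg 3: a=1, c=M3/2=1391/1285, d=(M4−M3)/(6·2)=-463/771, b=Δ3−h3·(2M3+M4)/6=13393/7710
seg 4: a=4, c=M4/2=-3239/1285, d=(M5−M4)/(6·2)=3239/7710, b=Δ4−h4·(2M4+M5)/6=-8783/7710
t_q=6 → seg 2, τ=1; S=0+1471/7710·τ+-159/514·τ²+3577/15420·τ³=583/5140

  seg 0: a=-3 b=3121/7710 c=0 d=367/15420
  seg 1: a=-2 b=5323/7710 c=367/2570 d=-581/11565
  seg 2: a=0 b=1471/7710 c=-159/514 d=3577/15420
  seg 3: a=1 b=13393/7710 c=1391/1285 d=-463/771
  seg 4: a=4 b=-8783/7710 c=-3239/1285 d=3239/7710
S(6) = 583/5140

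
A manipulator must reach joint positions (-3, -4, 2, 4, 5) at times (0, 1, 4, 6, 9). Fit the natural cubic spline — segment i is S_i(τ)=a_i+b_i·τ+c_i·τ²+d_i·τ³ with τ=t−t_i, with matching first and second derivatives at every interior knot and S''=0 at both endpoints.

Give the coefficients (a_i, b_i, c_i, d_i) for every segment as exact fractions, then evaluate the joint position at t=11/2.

  seg 0: a=-3 b=-496/339 c=0 d=157/339
  seg 1: a=-4 b=-25/339 c=157/113 d=-710/3051
  seg 2: a=2 b=671/339 c=-239/339 d=73/678
  seg 3: a=4 b=51/113 c=-20/339 d=20/3051
S(11/2) = 6773/1808

Δ: Δ0=-1, Δ1=2, Δ2=1, Δ3=1/3
row 1: diag=8, rhs=18; c'=3/8, d'=9/4
row 2: denom=10−3·3/8=71/8; d'=(-6−3·9/4)/(71/8)=-102/71
row 3: denom=10−2·16/71=678/71; d'=(-4−2·-102/71)/(678/71)=-40/339
back: M3=-40/339
back: M2=-102/71−16/71·-40/339=-478/339
back: M1=9/4−3/8·-478/339=314/113
M: M0=0, M1=314/113, M2=-478/339, M3=-40/339, M4=0
seg 0: a=-3, c=M0/2=0, d=(M1−M0)/(6·1)=157/339, b=Δ0−h0·(2M0+M1)/6=-496/339
seg 1: a=-4, c=M1/2=157/113, d=(M2−M1)/(6·3)=-710/3051, b=Δ1−h1·(2M1+M2)/6=-25/339
seg 2: a=2, c=M2/2=-239/339, d=(M3−M2)/(6·2)=73/678, b=Δ2−h2·(2M2+M3)/6=671/339
seg 3: a=4, c=M3/2=-20/339, d=(M4−M3)/(6·3)=20/3051, b=Δ3−h3·(2M3+M4)/6=51/113
t_q=11/2 → seg 2, τ=3/2; S=2+671/339·τ+-239/339·τ²+73/678·τ³=6773/1808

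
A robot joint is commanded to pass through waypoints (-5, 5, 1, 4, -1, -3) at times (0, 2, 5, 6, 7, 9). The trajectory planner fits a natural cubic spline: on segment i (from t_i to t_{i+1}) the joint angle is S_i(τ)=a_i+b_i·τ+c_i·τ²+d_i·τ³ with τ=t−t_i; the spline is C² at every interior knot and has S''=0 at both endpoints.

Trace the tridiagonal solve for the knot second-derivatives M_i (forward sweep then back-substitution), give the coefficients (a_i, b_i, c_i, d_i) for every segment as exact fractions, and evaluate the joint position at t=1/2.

  seg 0: a=-5 b=33089/4719 c=0 d=-4747/9438
  seg 1: a=5 b=4607/4719 c=-4747/1573 d=272/363
  seg 2: a=1 b=14633/4719 c=5861/1573 d=-18059/4719
  seg 3: a=4 b=-398/429 c=-12198/1573 d=17377/4719
  seg 4: a=-1 b=-25435/4719 c=5179/1573 d=-5179/9438
S(1/2) = -39185/25168

Δ: Δ0=5, Δ1=-4/3, Δ2=3, Δ3=-5, Δ4=-1
row 1: diag=10, rhs=-38; c'=3/10, d'=-19/5
row 2: denom=8−3·3/10=71/10; d'=(26−3·-19/5)/(71/10)=374/71
row 3: denom=4−1·10/71=274/71; d'=(-48−1·374/71)/(274/71)=-1891/137
row 4: denom=6−1·71/274=1573/274; d'=(24−1·-1891/137)/(1573/274)=10358/1573
back: M4=10358/1573
back: M3=-1891/137−71/274·10358/1573=-24396/1573
back: M2=374/71−10/71·-24396/1573=11722/1573
back: M1=-19/5−3/10·11722/1573=-9494/1573
M: M0=0, M1=-9494/1573, M2=11722/1573, M3=-24396/1573, M4=10358/1573, M5=0
seg 0: a=-5, c=M0/2=0, d=(M1−M0)/(6·2)=-4747/9438, b=Δ0−h0·(2M0+M1)/6=33089/4719
seg 1: a=5, c=M1/2=-4747/1573, d=(M2−M1)/(6·3)=272/363, b=Δ1−h1·(2M1+M2)/6=4607/4719
seg 2: a=1, c=M2/2=5861/1573, d=(M3−M2)/(6·1)=-18059/4719, b=Δ2−h2·(2M2+M3)/6=14633/4719
seg 3: a=4, c=M3/2=-12198/1573, d=(M4−M3)/(6·1)=17377/4719, b=Δ3−h3·(2M3+M4)/6=-398/429
seg 4: a=-1, c=M4/2=5179/1573, d=(M5−M4)/(6·2)=-5179/9438, b=Δ4−h4·(2M4+M5)/6=-25435/4719
t_q=1/2 → seg 0, τ=1/2; S=-5+33089/4719·τ+0·τ²+-4747/9438·τ³=-39185/25168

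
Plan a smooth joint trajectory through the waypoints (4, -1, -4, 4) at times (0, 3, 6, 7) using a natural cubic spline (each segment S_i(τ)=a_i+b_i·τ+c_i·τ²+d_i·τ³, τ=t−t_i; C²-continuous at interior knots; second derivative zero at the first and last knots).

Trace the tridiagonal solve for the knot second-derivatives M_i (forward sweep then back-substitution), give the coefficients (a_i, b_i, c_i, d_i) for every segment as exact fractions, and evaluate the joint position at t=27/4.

  seg 0: a=4 b=-80/87 c=0 d=-65/783
  seg 1: a=-1 b=-275/87 c=-65/87 d=383/783
  seg 2: a=-4 b=484/87 c=106/29 d=-106/87
S(27/4) = 1591/928

Δ: Δ0=-5/3, Δ1=-1, Δ2=8
row 1: diag=12, rhs=4; c'=1/4, d'=1/3
row 2: denom=8−3·1/4=29/4; d'=(54−3·1/3)/(29/4)=212/29
back: M2=212/29
back: M1=1/3−1/4·212/29=-130/87
M: M0=0, M1=-130/87, M2=212/29, M3=0
seg 0: a=4, c=M0/2=0, d=(M1−M0)/(6·3)=-65/783, b=Δ0−h0·(2M0+M1)/6=-80/87
seg 1: a=-1, c=M1/2=-65/87, d=(M2−M1)/(6·3)=383/783, b=Δ1−h1·(2M1+M2)/6=-275/87
seg 2: a=-4, c=M2/2=106/29, d=(M3−M2)/(6·1)=-106/87, b=Δ2−h2·(2M2+M3)/6=484/87
t_q=27/4 → seg 2, τ=3/4; S=-4+484/87·τ+106/29·τ²+-106/87·τ³=1591/928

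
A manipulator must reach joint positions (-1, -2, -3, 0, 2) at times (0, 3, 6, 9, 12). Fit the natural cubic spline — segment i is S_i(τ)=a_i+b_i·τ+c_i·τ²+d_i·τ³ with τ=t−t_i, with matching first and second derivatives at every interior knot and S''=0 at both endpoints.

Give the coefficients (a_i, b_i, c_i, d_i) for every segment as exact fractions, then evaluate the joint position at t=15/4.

  seg 0: a=-1 b=-13/56 c=0 d=-17/1512
  seg 1: a=-2 b=-15/28 c=-17/168 d=85/1512
  seg 2: a=-3 b=3/8 c=17/42 d=-11/168
  seg 3: a=0 b=29/28 c=-31/168 d=31/1512
S(15/4) = -8727/3584

Δ: Δ0=-1/3, Δ1=-1/3, Δ2=1, Δ3=2/3
row 1: diag=12, rhs=0; c'=1/4, d'=0
row 2: denom=12−3·1/4=45/4; d'=(8−3·0)/(45/4)=32/45
row 3: denom=12−3·4/15=56/5; d'=(-2−3·32/45)/(56/5)=-31/84
back: M3=-31/84
back: M2=32/45−4/15·-31/84=17/21
back: M1=0−1/4·17/21=-17/84
M: M0=0, M1=-17/84, M2=17/21, M3=-31/84, M4=0
seg 0: a=-1, c=M0/2=0, d=(M1−M0)/(6·3)=-17/1512, b=Δ0−h0·(2M0+M1)/6=-13/56
seg 1: a=-2, c=M1/2=-17/168, d=(M2−M1)/(6·3)=85/1512, b=Δ1−h1·(2M1+M2)/6=-15/28
seg 2: a=-3, c=M2/2=17/42, d=(M3−M2)/(6·3)=-11/168, b=Δ2−h2·(2M2+M3)/6=3/8
seg 3: a=0, c=M3/2=-31/168, d=(M4−M3)/(6·3)=31/1512, b=Δ3−h3·(2M3+M4)/6=29/28
t_q=15/4 → seg 1, τ=3/4; S=-2+-15/28·τ+-17/168·τ²+85/1512·τ³=-8727/3584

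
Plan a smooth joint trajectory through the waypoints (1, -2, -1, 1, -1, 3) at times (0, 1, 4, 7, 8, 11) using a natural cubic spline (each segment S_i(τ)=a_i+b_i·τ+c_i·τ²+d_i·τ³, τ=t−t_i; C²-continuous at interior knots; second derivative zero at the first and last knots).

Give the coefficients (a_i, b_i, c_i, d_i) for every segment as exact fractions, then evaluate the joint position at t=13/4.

  seg 0: a=1 b=-1114/327 c=0 d=133/327
  seg 1: a=-2 b=-715/327 c=133/109 d=-373/2943
  seg 2: a=-1 b=560/327 c=26/327 d=-140/981
  seg 3: a=1 b=-544/327 c=-394/327 d=284/327
  seg 4: a=-1 b=-160/109 c=458/327 d=-458/2943
S(13/4) = -15251/6976

Δ: Δ0=-3, Δ1=1/3, Δ2=2/3, Δ3=-2, Δ4=4/3
row 1: diag=8, rhs=20; c'=3/8, d'=5/2
row 2: denom=12−3·3/8=87/8; d'=(2−3·5/2)/(87/8)=-44/87
row 3: denom=8−3·8/29=208/29; d'=(-16−3·-44/87)/(208/29)=-105/52
row 4: denom=8−1·29/208=1635/208; d'=(20−1·-105/52)/(1635/208)=916/327
back: M4=916/327
back: M3=-105/52−29/208·916/327=-788/327
back: M2=-44/87−8/29·-788/327=52/327
back: M1=5/2−3/8·52/327=266/109
M: M0=0, M1=266/109, M2=52/327, M3=-788/327, M4=916/327, M5=0
seg 0: a=1, c=M0/2=0, d=(M1−M0)/(6·1)=133/327, b=Δ0−h0·(2M0+M1)/6=-1114/327
seg 1: a=-2, c=M1/2=133/109, d=(M2−M1)/(6·3)=-373/2943, b=Δ1−h1·(2M1+M2)/6=-715/327
seg 2: a=-1, c=M2/2=26/327, d=(M3−M2)/(6·3)=-140/981, b=Δ2−h2·(2M2+M3)/6=560/327
seg 3: a=1, c=M3/2=-394/327, d=(M4−M3)/(6·1)=284/327, b=Δ3−h3·(2M3+M4)/6=-544/327
seg 4: a=-1, c=M4/2=458/327, d=(M5−M4)/(6·3)=-458/2943, b=Δ4−h4·(2M4+M5)/6=-160/109
t_q=13/4 → seg 1, τ=9/4; S=-2+-715/327·τ+133/109·τ²+-373/2943·τ³=-15251/6976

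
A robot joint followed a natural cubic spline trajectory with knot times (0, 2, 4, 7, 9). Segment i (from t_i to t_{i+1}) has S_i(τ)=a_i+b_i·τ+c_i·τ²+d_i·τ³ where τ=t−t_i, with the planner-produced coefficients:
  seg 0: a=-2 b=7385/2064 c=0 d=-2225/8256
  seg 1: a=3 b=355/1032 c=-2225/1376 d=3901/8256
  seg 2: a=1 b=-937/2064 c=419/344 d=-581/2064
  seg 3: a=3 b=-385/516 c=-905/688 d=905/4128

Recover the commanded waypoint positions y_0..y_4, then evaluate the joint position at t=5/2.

y_0=-2 y_1=3 y_2=1 y_3=3 y_4=-2
S(5/2) = 62235/22016

y_0 = S_0(0) = a_0 = -2
y_1 = S_1(0) = a_1 = 3
y_2 = S_2(0) = a_2 = 1
y_3 = S_3(0) = a_3 = 3
y_4 = S_3(2) = -2
t_q=5/2 is in segment 1 (τ=1/2); S_1(τ)=62235/22016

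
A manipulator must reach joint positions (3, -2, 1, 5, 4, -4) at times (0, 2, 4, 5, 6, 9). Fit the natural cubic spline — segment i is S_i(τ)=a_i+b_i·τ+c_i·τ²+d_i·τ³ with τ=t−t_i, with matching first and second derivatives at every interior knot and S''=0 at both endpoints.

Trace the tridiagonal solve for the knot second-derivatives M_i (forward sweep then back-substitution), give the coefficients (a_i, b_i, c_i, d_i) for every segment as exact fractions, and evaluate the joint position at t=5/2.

Δ: Δ0=-5/2, Δ1=3/2, Δ2=4, Δ3=-1, Δ4=-8/3
row 1: diag=8, rhs=24; c'=1/4, d'=3
row 2: denom=6−2·1/4=11/2; d'=(15−2·3)/(11/2)=18/11
row 3: denom=4−1·2/11=42/11; d'=(-30−1·18/11)/(42/11)=-58/7
row 4: denom=8−1·11/42=325/42; d'=(-10−1·-58/7)/(325/42)=-72/325
back: M4=-72/325
back: M3=-58/7−11/42·-72/325=-2674/325
back: M2=18/11−2/11·-2674/325=1018/325
back: M1=3−1/4·1018/325=1441/650
M: M0=0, M1=1441/650, M2=1018/325, M3=-2674/325, M4=-72/325, M5=0
seg 0: a=3, c=M0/2=0, d=(M1−M0)/(6·2)=1441/7800, b=Δ0−h0·(2M0+M1)/6=-3158/975
seg 1: a=-2, c=M1/2=1441/1300, d=(M2−M1)/(6·2)=119/1560, b=Δ1−h1·(2M1+M2)/6=-1993/1950
seg 2: a=1, c=M2/2=509/325, d=(M3−M2)/(6·1)=-142/75, b=Δ2−h2·(2M2+M3)/6=4219/975
seg 3: a=5, c=M3/2=-1337/325, d=(M4−M3)/(6·1)=1301/975, b=Δ3−h3·(2M3+M4)/6=347/195
seg 4: a=4, c=M4/2=-36/325, d=(M5−M4)/(6·3)=4/325, b=Δ4−h4·(2M4+M5)/6=-2384/975
t_q=5/2 → seg 1, τ=1/2; S=-2+-1993/1950·τ+1441/1300·τ²+119/1560·τ³=-3559/1600

  seg 0: a=3 b=-3158/975 c=0 d=1441/7800
  seg 1: a=-2 b=-1993/1950 c=1441/1300 d=119/1560
  seg 2: a=1 b=4219/975 c=509/325 d=-142/75
  seg 3: a=5 b=347/195 c=-1337/325 d=1301/975
  seg 4: a=4 b=-2384/975 c=-36/325 d=4/325
S(5/2) = -3559/1600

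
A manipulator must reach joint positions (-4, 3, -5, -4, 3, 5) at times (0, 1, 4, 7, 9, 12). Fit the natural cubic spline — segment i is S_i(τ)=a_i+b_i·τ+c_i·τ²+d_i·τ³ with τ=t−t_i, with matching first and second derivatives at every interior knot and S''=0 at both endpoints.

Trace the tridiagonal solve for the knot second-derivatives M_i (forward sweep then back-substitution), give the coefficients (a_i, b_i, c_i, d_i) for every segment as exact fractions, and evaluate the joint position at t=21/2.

  seg 0: a=-4 b=10703/1272 c=0 d=-1799/1272
  seg 1: a=3 b=2653/636 c=-1799/424 d=7493/11448
  seg 2: a=-5 b=-4597/1272 c=262/159 d=-1267/11448
  seg 3: a=-4 b=2089/636 c=829/1272 d=-173/636
  seg 4: a=3 b=557/212 c=-1247/1272 d=1247/11448
S(21/2) = 17309/3392

Δ: Δ0=7, Δ1=-8/3, Δ2=1/3, Δ3=7/2, Δ4=2/3
row 1: diag=8, rhs=-58; c'=3/8, d'=-29/4
row 2: denom=12−3·3/8=87/8; d'=(18−3·-29/4)/(87/8)=106/29
row 3: denom=10−3·8/29=266/29; d'=(19−3·106/29)/(266/29)=233/266
row 4: denom=10−2·29/133=1272/133; d'=(-17−2·233/266)/(1272/133)=-1247/636
back: M4=-1247/636
back: M3=233/266−29/133·-1247/636=829/636
back: M2=106/29−8/29·829/636=524/159
back: M1=-29/4−3/8·524/159=-1799/212
M: M0=0, M1=-1799/212, M2=524/159, M3=829/636, M4=-1247/636, M5=0
seg 0: a=-4, c=M0/2=0, d=(M1−M0)/(6·1)=-1799/1272, b=Δ0−h0·(2M0+M1)/6=10703/1272
seg 1: a=3, c=M1/2=-1799/424, d=(M2−M1)/(6·3)=7493/11448, b=Δ1−h1·(2M1+M2)/6=2653/636
seg 2: a=-5, c=M2/2=262/159, d=(M3−M2)/(6·3)=-1267/11448, b=Δ2−h2·(2M2+M3)/6=-4597/1272
seg 3: a=-4, c=M3/2=829/1272, d=(M4−M3)/(6·2)=-173/636, b=Δ3−h3·(2M3+M4)/6=2089/636
seg 4: a=3, c=M4/2=-1247/1272, d=(M5−M4)/(6·3)=1247/11448, b=Δ4−h4·(2M4+M5)/6=557/212
t_q=21/2 → seg 4, τ=3/2; S=3+557/212·τ+-1247/1272·τ²+1247/11448·τ³=17309/3392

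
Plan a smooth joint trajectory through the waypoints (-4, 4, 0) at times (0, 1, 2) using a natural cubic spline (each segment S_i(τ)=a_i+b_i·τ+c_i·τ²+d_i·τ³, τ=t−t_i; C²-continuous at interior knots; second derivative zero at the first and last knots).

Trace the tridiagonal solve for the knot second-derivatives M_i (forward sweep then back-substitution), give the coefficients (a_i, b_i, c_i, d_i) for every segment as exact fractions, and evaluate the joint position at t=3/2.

  seg 0: a=-4 b=11 c=0 d=-3
  seg 1: a=4 b=2 c=-9 d=3
S(3/2) = 25/8

Δ: Δ0=8, Δ1=-4
row 1: diag=4, rhs=-72; c'=1/4, d'=-18
back: M1=-18
M: M0=0, M1=-18, M2=0
seg 0: a=-4, c=M0/2=0, d=(M1−M0)/(6·1)=-3, b=Δ0−h0·(2M0+M1)/6=11
seg 1: a=4, c=M1/2=-9, d=(M2−M1)/(6·1)=3, b=Δ1−h1·(2M1+M2)/6=2
t_q=3/2 → seg 1, τ=1/2; S=4+2·τ+-9·τ²+3·τ³=25/8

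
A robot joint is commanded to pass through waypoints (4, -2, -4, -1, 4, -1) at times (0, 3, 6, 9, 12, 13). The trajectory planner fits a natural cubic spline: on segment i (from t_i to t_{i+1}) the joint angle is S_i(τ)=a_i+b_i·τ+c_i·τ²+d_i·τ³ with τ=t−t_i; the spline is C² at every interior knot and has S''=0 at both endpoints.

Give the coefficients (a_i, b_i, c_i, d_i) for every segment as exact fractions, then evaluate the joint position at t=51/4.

Δ: Δ0=-2, Δ1=-2/3, Δ2=1, Δ3=5/3, Δ4=-5
row 1: diag=12, rhs=8; c'=1/4, d'=2/3
row 2: denom=12−3·1/4=45/4; d'=(10−3·2/3)/(45/4)=32/45
row 3: denom=12−3·4/15=56/5; d'=(4−3·32/45)/(56/5)=1/6
row 4: denom=8−3·15/56=403/56; d'=(-40−3·1/6)/(403/56)=-2268/403
back: M4=-2268/403
back: M3=1/6−15/56·-2268/403=2024/1209
back: M2=32/45−4/15·2024/1209=320/1209
back: M1=2/3−1/4·320/1209=242/403
M: M0=0, M1=242/403, M2=320/1209, M3=2024/1209, M4=-2268/403, M5=0
seg 0: a=4, c=M0/2=0, d=(M1−M0)/(6·3)=121/3627, b=Δ0−h0·(2M0+M1)/6=-927/403
seg 1: a=-2, c=M1/2=121/403, d=(M2−M1)/(6·3)=-203/10881, b=Δ1−h1·(2M1+M2)/6=-564/403
seg 2: a=-4, c=M2/2=160/1209, d=(M3−M2)/(6·3)=284/3627, b=Δ2−h2·(2M2+M3)/6=-41/403
seg 3: a=-1, c=M3/2=1012/1209, d=(M4−M3)/(6·3)=-4414/10881, b=Δ3−h3·(2M3+M4)/6=87/31
seg 4: a=4, c=M4/2=-1134/403, d=(M5−M4)/(6·1)=378/403, b=Δ4−h4·(2M4+M5)/6=-1259/403
t_q=51/4 → seg 4, τ=3/4; S=4+-1259/403·τ+-1134/403·τ²+378/403·τ³=6059/12896

  seg 0: a=4 b=-927/403 c=0 d=121/3627
  seg 1: a=-2 b=-564/403 c=121/403 d=-203/10881
  seg 2: a=-4 b=-41/403 c=160/1209 d=284/3627
  seg 3: a=-1 b=87/31 c=1012/1209 d=-4414/10881
  seg 4: a=4 b=-1259/403 c=-1134/403 d=378/403
S(51/4) = 6059/12896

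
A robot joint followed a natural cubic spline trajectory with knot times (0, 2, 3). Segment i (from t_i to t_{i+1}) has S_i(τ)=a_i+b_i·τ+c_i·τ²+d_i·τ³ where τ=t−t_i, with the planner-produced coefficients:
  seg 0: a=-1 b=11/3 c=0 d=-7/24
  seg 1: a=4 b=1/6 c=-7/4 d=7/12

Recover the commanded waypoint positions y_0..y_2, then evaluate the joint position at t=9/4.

y_0 = S_0(0) = a_0 = -1
y_1 = S_1(0) = a_1 = 4
y_2 = S_1(1) = 3
t_q=9/4 is in segment 1 (τ=1/4); S_1(τ)=1009/256

y_0=-1 y_1=4 y_2=3
S(9/4) = 1009/256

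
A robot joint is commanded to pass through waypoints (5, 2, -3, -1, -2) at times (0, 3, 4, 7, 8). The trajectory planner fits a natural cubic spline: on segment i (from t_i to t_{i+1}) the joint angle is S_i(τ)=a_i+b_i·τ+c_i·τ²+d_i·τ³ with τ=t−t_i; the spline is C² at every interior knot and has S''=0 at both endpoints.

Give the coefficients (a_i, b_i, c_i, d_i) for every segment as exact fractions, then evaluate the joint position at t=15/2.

Δ: Δ0=-1, Δ1=-5, Δ2=2/3, Δ3=-1
row 1: diag=8, rhs=-24; c'=1/8, d'=-3
row 2: denom=8−1·1/8=63/8; d'=(34−1·-3)/(63/8)=296/63
row 3: denom=8−3·8/21=48/7; d'=(-10−3·296/63)/(48/7)=-253/72
back: M3=-253/72
back: M2=296/63−8/21·-253/72=163/27
back: M1=-3−1/8·163/27=-811/216
M: M0=0, M1=-811/216, M2=163/27, M3=-253/72, M4=0
seg 0: a=5, c=M0/2=0, d=(M1−M0)/(6·3)=-811/3888, b=Δ0−h0·(2M0+M1)/6=379/432
seg 1: a=2, c=M1/2=-811/432, d=(M2−M1)/(6·1)=235/144, b=Δ1−h1·(2M1+M2)/6=-1027/216
seg 2: a=-3, c=M2/2=163/54, d=(M3−M2)/(6·3)=-2063/3888, b=Δ2−h2·(2M2+M3)/6=-1561/432
seg 3: a=-1, c=M3/2=-253/144, d=(M4−M3)/(6·1)=253/432, b=Δ3−h3·(2M3+M4)/6=37/216
t_q=15/2 → seg 3, τ=1/2; S=-1+37/216·τ+-253/144·τ²+253/432·τ³=-1475/1152

  seg 0: a=5 b=379/432 c=0 d=-811/3888
  seg 1: a=2 b=-1027/216 c=-811/432 d=235/144
  seg 2: a=-3 b=-1561/432 c=163/54 d=-2063/3888
  seg 3: a=-1 b=37/216 c=-253/144 d=253/432
S(15/2) = -1475/1152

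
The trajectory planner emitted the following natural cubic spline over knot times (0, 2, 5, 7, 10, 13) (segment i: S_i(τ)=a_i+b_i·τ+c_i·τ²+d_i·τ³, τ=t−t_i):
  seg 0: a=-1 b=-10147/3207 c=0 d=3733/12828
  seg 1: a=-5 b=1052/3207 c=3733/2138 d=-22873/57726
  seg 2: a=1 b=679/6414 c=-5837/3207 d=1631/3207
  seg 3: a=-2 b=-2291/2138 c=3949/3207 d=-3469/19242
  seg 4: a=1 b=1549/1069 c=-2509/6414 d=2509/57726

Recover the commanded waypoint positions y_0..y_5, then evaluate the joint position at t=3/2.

y_0 = S_0(0) = a_0 = -1
y_1 = S_1(0) = a_1 = -5
y_2 = S_2(0) = a_2 = 1
y_3 = S_3(0) = a_3 = -2
y_4 = S_4(0) = a_4 = 1
y_5 = S_4(3) = 3
t_q=3/2 is in segment 0 (τ=3/2); S_0(τ)=-162963/34208

y_0=-1 y_1=-5 y_2=1 y_3=-2 y_4=1 y_5=3
S(3/2) = -162963/34208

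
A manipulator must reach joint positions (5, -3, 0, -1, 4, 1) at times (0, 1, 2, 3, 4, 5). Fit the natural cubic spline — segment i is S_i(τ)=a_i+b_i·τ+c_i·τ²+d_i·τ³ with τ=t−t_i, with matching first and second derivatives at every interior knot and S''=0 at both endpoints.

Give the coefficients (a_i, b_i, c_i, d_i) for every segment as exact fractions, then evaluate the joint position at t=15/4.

  seg 0: a=5 b=-2380/209 c=0 d=708/209
  seg 1: a=-3 b=-256/209 c=2124/209 d=-1241/209
  seg 2: a=0 b=269/209 c=-1599/209 d=59/11
  seg 3: a=-1 b=434/209 c=1764/209 d=-1153/209
  seg 4: a=4 b=503/209 c=-1695/209 d=565/209
S(15/4) = 39829/13376

Δ: Δ0=-8, Δ1=3, Δ2=-1, Δ3=5, Δ4=-3
row 1: diag=4, rhs=66; c'=1/4, d'=33/2
row 2: denom=4−1·1/4=15/4; d'=(-24−1·33/2)/(15/4)=-54/5
row 3: denom=4−1·4/15=56/15; d'=(36−1·-54/5)/(56/15)=351/28
row 4: denom=4−1·15/56=209/56; d'=(-48−1·351/28)/(209/56)=-3390/209
back: M4=-3390/209
back: M3=351/28−15/56·-3390/209=3528/209
back: M2=-54/5−4/15·3528/209=-3198/209
back: M1=33/2−1/4·-3198/209=4248/209
M: M0=0, M1=4248/209, M2=-3198/209, M3=3528/209, M4=-3390/209, M5=0
seg 0: a=5, c=M0/2=0, d=(M1−M0)/(6·1)=708/209, b=Δ0−h0·(2M0+M1)/6=-2380/209
seg 1: a=-3, c=M1/2=2124/209, d=(M2−M1)/(6·1)=-1241/209, b=Δ1−h1·(2M1+M2)/6=-256/209
seg 2: a=0, c=M2/2=-1599/209, d=(M3−M2)/(6·1)=59/11, b=Δ2−h2·(2M2+M3)/6=269/209
seg 3: a=-1, c=M3/2=1764/209, d=(M4−M3)/(6·1)=-1153/209, b=Δ3−h3·(2M3+M4)/6=434/209
seg 4: a=4, c=M4/2=-1695/209, d=(M5−M4)/(6·1)=565/209, b=Δ4−h4·(2M4+M5)/6=503/209
t_q=15/4 → seg 3, τ=3/4; S=-1+434/209·τ+1764/209·τ²+-1153/209·τ³=39829/13376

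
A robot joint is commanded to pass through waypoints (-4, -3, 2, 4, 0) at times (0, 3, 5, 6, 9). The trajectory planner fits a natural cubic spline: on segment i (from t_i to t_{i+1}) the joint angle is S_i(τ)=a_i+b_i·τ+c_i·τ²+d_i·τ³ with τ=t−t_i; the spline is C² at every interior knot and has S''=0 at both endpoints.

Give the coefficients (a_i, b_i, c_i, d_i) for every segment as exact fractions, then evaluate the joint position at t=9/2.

Δ: Δ0=1/3, Δ1=5/2, Δ2=2, Δ3=-4/3
row 1: diag=10, rhs=13; c'=1/5, d'=13/10
row 2: denom=6−2·1/5=28/5; d'=(-3−2·13/10)/(28/5)=-1
row 3: denom=8−1·5/28=219/28; d'=(-20−1·-1)/(219/28)=-532/219
back: M3=-532/219
back: M2=-1−5/28·-532/219=-124/219
back: M1=13/10−1/5·-124/219=619/438
M: M0=0, M1=619/438, M2=-124/219, M3=-532/219, M4=0
seg 0: a=-4, c=M0/2=0, d=(M1−M0)/(6·3)=619/7884, b=Δ0−h0·(2M0+M1)/6=-109/292
seg 1: a=-3, c=M1/2=619/876, d=(M2−M1)/(6·2)=-289/1752, b=Δ1−h1·(2M1+M2)/6=255/146
seg 2: a=2, c=M2/2=-62/219, d=(M3−M2)/(6·1)=-68/219, b=Δ2−h2·(2M2+M3)/6=568/219
seg 3: a=4, c=M3/2=-266/219, d=(M4−M3)/(6·3)=266/1971, b=Δ3−h3·(2M3+M4)/6=80/73
t_q=9/2 → seg 1, τ=3/2; S=-3+255/146·τ+619/876·τ²+-289/1752·τ³=3051/4672

  seg 0: a=-4 b=-109/292 c=0 d=619/7884
  seg 1: a=-3 b=255/146 c=619/876 d=-289/1752
  seg 2: a=2 b=568/219 c=-62/219 d=-68/219
  seg 3: a=4 b=80/73 c=-266/219 d=266/1971
S(9/2) = 3051/4672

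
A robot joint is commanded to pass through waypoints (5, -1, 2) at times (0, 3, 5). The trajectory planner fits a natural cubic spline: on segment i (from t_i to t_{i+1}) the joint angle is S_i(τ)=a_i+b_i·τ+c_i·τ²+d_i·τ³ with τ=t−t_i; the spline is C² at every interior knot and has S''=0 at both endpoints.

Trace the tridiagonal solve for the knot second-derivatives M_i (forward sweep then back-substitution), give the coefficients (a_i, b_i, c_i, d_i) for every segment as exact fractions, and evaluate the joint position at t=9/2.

  seg 0: a=5 b=-61/20 c=0 d=7/60
  seg 1: a=-1 b=1/10 c=21/20 d=-7/40
S(9/2) = 59/64

Δ: Δ0=-2, Δ1=3/2
row 1: diag=10, rhs=21; c'=1/5, d'=21/10
back: M1=21/10
M: M0=0, M1=21/10, M2=0
seg 0: a=5, c=M0/2=0, d=(M1−M0)/(6·3)=7/60, b=Δ0−h0·(2M0+M1)/6=-61/20
seg 1: a=-1, c=M1/2=21/20, d=(M2−M1)/(6·2)=-7/40, b=Δ1−h1·(2M1+M2)/6=1/10
t_q=9/2 → seg 1, τ=3/2; S=-1+1/10·τ+21/20·τ²+-7/40·τ³=59/64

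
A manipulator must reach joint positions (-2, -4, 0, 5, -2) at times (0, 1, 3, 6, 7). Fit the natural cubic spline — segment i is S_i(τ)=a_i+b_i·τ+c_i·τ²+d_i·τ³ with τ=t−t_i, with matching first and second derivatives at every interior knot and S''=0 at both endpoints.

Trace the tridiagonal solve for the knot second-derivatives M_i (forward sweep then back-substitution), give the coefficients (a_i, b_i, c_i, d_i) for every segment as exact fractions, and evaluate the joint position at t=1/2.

  seg 0: a=-2 b=-1538/591 c=0 d=356/591
  seg 1: a=-4 b=-470/591 c=356/197 d=-121/591
  seg 2: a=0 b=2350/591 c=114/197 d=-797/1773
  seg 3: a=5 b=-2771/591 c=-683/197 d=683/591
S(1/2) = -1271/394

Δ: Δ0=-2, Δ1=2, Δ2=5/3, Δ3=-7
row 1: diag=6, rhs=24; c'=1/3, d'=4
row 2: denom=10−2·1/3=28/3; d'=(-2−2·4)/(28/3)=-15/14
row 3: denom=8−3·9/28=197/28; d'=(-52−3·-15/14)/(197/28)=-1366/197
back: M3=-1366/197
back: M2=-15/14−9/28·-1366/197=228/197
back: M1=4−1/3·228/197=712/197
M: M0=0, M1=712/197, M2=228/197, M3=-1366/197, M4=0
seg 0: a=-2, c=M0/2=0, d=(M1−M0)/(6·1)=356/591, b=Δ0−h0·(2M0+M1)/6=-1538/591
seg 1: a=-4, c=M1/2=356/197, d=(M2−M1)/(6·2)=-121/591, b=Δ1−h1·(2M1+M2)/6=-470/591
seg 2: a=0, c=M2/2=114/197, d=(M3−M2)/(6·3)=-797/1773, b=Δ2−h2·(2M2+M3)/6=2350/591
seg 3: a=5, c=M3/2=-683/197, d=(M4−M3)/(6·1)=683/591, b=Δ3−h3·(2M3+M4)/6=-2771/591
t_q=1/2 → seg 0, τ=1/2; S=-2+-1538/591·τ+0·τ²+356/591·τ³=-1271/394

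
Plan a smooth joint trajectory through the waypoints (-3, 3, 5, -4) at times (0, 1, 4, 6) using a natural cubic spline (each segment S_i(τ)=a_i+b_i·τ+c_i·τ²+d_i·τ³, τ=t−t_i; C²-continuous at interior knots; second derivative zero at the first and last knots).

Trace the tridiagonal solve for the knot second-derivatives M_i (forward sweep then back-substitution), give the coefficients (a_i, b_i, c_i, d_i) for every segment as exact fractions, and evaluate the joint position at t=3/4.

  seg 0: a=-3 b=2783/426 c=0 d=-227/426
  seg 1: a=3 b=1051/213 c=-227/142 d=25/426
  seg 2: a=5 b=-1309/426 c=-76/71 d=38/213
S(3/4) = 15221/9088

Δ: Δ0=6, Δ1=2/3, Δ2=-9/2
row 1: diag=8, rhs=-32; c'=3/8, d'=-4
row 2: denom=10−3·3/8=71/8; d'=(-31−3·-4)/(71/8)=-152/71
back: M2=-152/71
back: M1=-4−3/8·-152/71=-227/71
M: M0=0, M1=-227/71, M2=-152/71, M3=0
seg 0: a=-3, c=M0/2=0, d=(M1−M0)/(6·1)=-227/426, b=Δ0−h0·(2M0+M1)/6=2783/426
seg 1: a=3, c=M1/2=-227/142, d=(M2−M1)/(6·3)=25/426, b=Δ1−h1·(2M1+M2)/6=1051/213
seg 2: a=5, c=M2/2=-76/71, d=(M3−M2)/(6·2)=38/213, b=Δ2−h2·(2M2+M3)/6=-1309/426
t_q=3/4 → seg 0, τ=3/4; S=-3+2783/426·τ+0·τ²+-227/426·τ³=15221/9088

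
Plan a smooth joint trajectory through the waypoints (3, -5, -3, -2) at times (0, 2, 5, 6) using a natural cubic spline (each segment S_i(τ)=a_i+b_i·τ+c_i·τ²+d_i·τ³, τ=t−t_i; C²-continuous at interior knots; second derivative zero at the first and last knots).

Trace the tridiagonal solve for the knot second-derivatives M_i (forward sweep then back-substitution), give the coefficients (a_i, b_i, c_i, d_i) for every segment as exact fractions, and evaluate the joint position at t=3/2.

  seg 0: a=3 b=-1070/213 c=0 d=109/426
  seg 1: a=-5 b=-416/213 c=109/71 d=-47/213
  seg 2: a=-3 b=277/213 c=-32/71 d=32/213
S(3/2) = -4171/1136

Δ: Δ0=-4, Δ1=2/3, Δ2=1
row 1: diag=10, rhs=28; c'=3/10, d'=14/5
row 2: denom=8−3·3/10=71/10; d'=(2−3·14/5)/(71/10)=-64/71
back: M2=-64/71
back: M1=14/5−3/10·-64/71=218/71
M: M0=0, M1=218/71, M2=-64/71, M3=0
seg 0: a=3, c=M0/2=0, d=(M1−M0)/(6·2)=109/426, b=Δ0−h0·(2M0+M1)/6=-1070/213
seg 1: a=-5, c=M1/2=109/71, d=(M2−M1)/(6·3)=-47/213, b=Δ1−h1·(2M1+M2)/6=-416/213
seg 2: a=-3, c=M2/2=-32/71, d=(M3−M2)/(6·1)=32/213, b=Δ2−h2·(2M2+M3)/6=277/213
t_q=3/2 → seg 0, τ=3/2; S=3+-1070/213·τ+0·τ²+109/426·τ³=-4171/1136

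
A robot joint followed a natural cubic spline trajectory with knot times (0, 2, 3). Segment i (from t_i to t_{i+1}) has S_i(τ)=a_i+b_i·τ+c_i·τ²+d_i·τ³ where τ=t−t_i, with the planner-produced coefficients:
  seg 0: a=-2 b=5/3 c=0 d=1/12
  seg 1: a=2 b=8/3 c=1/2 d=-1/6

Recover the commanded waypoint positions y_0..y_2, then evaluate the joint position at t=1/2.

y_0 = S_0(0) = a_0 = -2
y_1 = S_1(0) = a_1 = 2
y_2 = S_1(1) = 5
t_q=1/2 is in segment 0 (τ=1/2); S_0(τ)=-37/32

y_0=-2 y_1=2 y_2=5
S(1/2) = -37/32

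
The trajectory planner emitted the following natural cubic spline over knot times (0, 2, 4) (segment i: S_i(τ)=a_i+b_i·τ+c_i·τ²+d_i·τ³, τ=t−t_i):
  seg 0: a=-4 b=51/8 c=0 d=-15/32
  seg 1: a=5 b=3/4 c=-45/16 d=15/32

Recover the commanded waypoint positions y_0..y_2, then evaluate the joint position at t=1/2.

y_0=-4 y_1=5 y_2=-1
S(1/2) = -223/256

y_0 = S_0(0) = a_0 = -4
y_1 = S_1(0) = a_1 = 5
y_2 = S_1(2) = -1
t_q=1/2 is in segment 0 (τ=1/2); S_0(τ)=-223/256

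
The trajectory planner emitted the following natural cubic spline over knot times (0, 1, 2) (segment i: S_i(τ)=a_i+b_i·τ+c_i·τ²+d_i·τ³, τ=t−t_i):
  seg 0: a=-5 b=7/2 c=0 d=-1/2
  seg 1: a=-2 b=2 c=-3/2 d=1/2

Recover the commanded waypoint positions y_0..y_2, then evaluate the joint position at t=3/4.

y_0=-5 y_1=-2 y_2=-1
S(3/4) = -331/128

y_0 = S_0(0) = a_0 = -5
y_1 = S_1(0) = a_1 = -2
y_2 = S_1(1) = -1
t_q=3/4 is in segment 0 (τ=3/4); S_0(τ)=-331/128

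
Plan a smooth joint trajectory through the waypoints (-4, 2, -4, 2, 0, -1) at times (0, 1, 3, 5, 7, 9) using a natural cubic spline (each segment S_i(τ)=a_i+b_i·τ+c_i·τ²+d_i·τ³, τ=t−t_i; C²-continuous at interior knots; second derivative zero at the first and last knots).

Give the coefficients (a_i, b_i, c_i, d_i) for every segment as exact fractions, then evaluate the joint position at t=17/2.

Δ: Δ0=6, Δ1=-3, Δ2=3, Δ3=-1, Δ4=-1/2
row 1: diag=6, rhs=-54; c'=1/3, d'=-9
row 2: denom=8−2·1/3=22/3; d'=(36−2·-9)/(22/3)=81/11
row 3: denom=8−2·3/11=82/11; d'=(-24−2·81/11)/(82/11)=-213/41
row 4: denom=8−2·11/41=306/41; d'=(3−2·-213/41)/(306/41)=61/34
back: M4=61/34
back: M3=-213/41−11/41·61/34=-193/34
back: M2=81/11−3/11·-193/34=303/34
back: M1=-9−1/3·303/34=-407/34
M: M0=0, M1=-407/34, M2=303/34, M3=-193/34, M4=61/34, M5=0
seg 0: a=-4, c=M0/2=0, d=(M1−M0)/(6·1)=-407/204, b=Δ0−h0·(2M0+M1)/6=1631/204
seg 1: a=2, c=M1/2=-407/68, d=(M2−M1)/(6·2)=355/204, b=Δ1−h1·(2M1+M2)/6=205/102
seg 2: a=-4, c=M2/2=303/68, d=(M3−M2)/(6·2)=-62/51, b=Δ2−h2·(2M2+M3)/6=-107/102
seg 3: a=2, c=M3/2=-193/68, d=(M4−M3)/(6·2)=127/204, b=Δ3−h3·(2M3+M4)/6=223/102
seg 4: a=0, c=M4/2=61/68, d=(M5−M4)/(6·2)=-61/408, b=Δ4−h4·(2M4+M5)/6=-173/102
t_q=17/2 → seg 4, τ=3/2; S=0+-173/102·τ+61/68·τ²+-61/408·τ³=-1121/1088

  seg 0: a=-4 b=1631/204 c=0 d=-407/204
  seg 1: a=2 b=205/102 c=-407/68 d=355/204
  seg 2: a=-4 b=-107/102 c=303/68 d=-62/51
  seg 3: a=2 b=223/102 c=-193/68 d=127/204
  seg 4: a=0 b=-173/102 c=61/68 d=-61/408
S(17/2) = -1121/1088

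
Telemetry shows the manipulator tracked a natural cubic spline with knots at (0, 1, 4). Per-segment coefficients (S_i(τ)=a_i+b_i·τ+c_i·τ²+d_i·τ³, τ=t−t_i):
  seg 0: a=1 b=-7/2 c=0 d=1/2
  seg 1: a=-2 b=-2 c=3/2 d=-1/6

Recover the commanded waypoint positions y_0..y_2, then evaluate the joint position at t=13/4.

y_0=1 y_1=-2 y_2=1
S(13/4) = -103/128

y_0 = S_0(0) = a_0 = 1
y_1 = S_1(0) = a_1 = -2
y_2 = S_1(3) = 1
t_q=13/4 is in segment 1 (τ=9/4); S_1(τ)=-103/128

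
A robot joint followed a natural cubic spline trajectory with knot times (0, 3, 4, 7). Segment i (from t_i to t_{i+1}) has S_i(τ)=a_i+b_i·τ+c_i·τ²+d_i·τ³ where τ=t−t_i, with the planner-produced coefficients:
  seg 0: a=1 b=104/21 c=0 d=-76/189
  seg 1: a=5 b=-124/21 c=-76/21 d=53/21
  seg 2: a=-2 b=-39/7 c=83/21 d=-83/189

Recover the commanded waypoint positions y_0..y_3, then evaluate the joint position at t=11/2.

y_0=1 y_1=5 y_2=-2 y_3=5
S(11/2) = -165/56

y_0 = S_0(0) = a_0 = 1
y_1 = S_1(0) = a_1 = 5
y_2 = S_2(0) = a_2 = -2
y_3 = S_2(3) = 5
t_q=11/2 is in segment 2 (τ=3/2); S_2(τ)=-165/56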